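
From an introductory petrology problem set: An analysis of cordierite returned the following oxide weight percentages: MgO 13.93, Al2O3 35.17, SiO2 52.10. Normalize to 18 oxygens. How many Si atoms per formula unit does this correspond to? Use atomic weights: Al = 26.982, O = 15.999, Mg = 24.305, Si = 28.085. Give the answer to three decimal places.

5.011 Si apfu

MgO: 13.93/40.304 = 0.34562 mol → 0.34562 mol Mg, 0.34562 mol O.
Al2O3: 35.17/101.961 = 0.34494 mol → 0.68988 mol Al, 1.03482 mol O.
SiO2: 52.10/60.083 = 0.86713 mol → 0.86713 mol Si, 1.73426 mol O.
Total oxygen = 3.11470 mol. Normalization factor = 18/3.11470 = 5.77905.
Si per 18 O = 0.86713 × 5.77905 = 5.011.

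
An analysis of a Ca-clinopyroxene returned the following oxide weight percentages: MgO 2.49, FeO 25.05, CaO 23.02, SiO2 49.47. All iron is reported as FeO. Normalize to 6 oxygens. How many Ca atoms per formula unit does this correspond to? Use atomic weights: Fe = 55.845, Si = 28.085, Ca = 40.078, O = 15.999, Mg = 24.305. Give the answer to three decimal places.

MgO: 2.49/40.304 = 0.06178 mol → 0.06178 mol Mg, 0.06178 mol O.
FeO: 25.05/71.844 = 0.34867 mol → 0.34867 mol Fe, 0.34867 mol O.
CaO: 23.02/56.077 = 0.41051 mol → 0.41051 mol Ca, 0.41051 mol O.
SiO2: 49.47/60.083 = 0.82336 mol → 0.82336 mol Si, 1.64672 mol O.
Total oxygen = 2.46768 mol. Normalization factor = 6/2.46768 = 2.43143.
Ca per 6 O = 0.41051 × 2.43143 = 0.998.

0.998 Ca apfu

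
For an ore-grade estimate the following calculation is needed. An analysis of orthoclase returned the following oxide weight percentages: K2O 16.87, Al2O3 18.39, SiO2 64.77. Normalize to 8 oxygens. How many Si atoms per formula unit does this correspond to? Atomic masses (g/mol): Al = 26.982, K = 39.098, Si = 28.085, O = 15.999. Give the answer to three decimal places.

2.998 Si apfu

K2O (M=94.195): mol = 0.17910; K = 0.35820, O = 0.17910.
Al2O3 (M=101.961): mol = 0.18036; Al = 0.36072, O = 0.54108.
SiO2 (M=60.083): mol = 1.07801; Si = 1.07801, O = 2.15602.
ΣO = 2.87620; factor = 8/ΣO = 2.78145.
Si apfu = 1.07801 × 2.78145 = 2.998.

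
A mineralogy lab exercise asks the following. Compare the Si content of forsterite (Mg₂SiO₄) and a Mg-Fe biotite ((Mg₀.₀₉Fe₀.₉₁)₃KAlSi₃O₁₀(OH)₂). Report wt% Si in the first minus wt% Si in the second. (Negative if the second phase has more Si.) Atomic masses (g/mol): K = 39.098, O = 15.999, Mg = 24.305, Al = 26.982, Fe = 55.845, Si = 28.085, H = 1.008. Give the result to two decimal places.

Si in Mg₂SiO₄: molar mass 140.691 g/mol; 1×28.085 = 28.085 g → 19.96 wt%.
Si in (Mg₀.₀₉Fe₀.₉₁)₃KAlSi₃O₁₀(OH)₂: molar mass 503.358 g/mol; 3×28.085 = 84.255 g → 16.74 wt%.
Difference = 19.96 − 16.74 = 3.22 percentage points.

3.22 percentage points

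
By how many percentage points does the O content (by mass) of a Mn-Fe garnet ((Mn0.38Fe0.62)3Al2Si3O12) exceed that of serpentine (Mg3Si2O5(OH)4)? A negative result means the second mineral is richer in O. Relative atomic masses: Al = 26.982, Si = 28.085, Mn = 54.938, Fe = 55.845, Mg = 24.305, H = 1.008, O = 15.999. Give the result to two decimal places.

-13.31 percentage points

First mineral: 191.988 g O in 496.708 g formula = 38.65 wt% O.
Second mineral: 143.991 g O in 277.108 g formula = 51.96 wt% O.
38.65% − 51.96% gives a difference of -13.31 percentage points.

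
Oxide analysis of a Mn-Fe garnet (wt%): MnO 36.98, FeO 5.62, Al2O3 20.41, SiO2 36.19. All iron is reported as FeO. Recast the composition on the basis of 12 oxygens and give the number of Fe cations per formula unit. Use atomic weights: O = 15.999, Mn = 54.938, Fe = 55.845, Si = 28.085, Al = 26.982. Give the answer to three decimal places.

MnO (M=70.937): mol = 0.52131; Mn = 0.52131, O = 0.52131.
FeO (M=71.844): mol = 0.07823; Fe = 0.07823, O = 0.07823.
Al2O3 (M=101.961): mol = 0.20017; Al = 0.40034, O = 0.60051.
SiO2 (M=60.083): mol = 0.60233; Si = 0.60233, O = 1.20466.
ΣO = 2.40471; factor = 12/ΣO = 4.99021.
Fe apfu = 0.07823 × 4.99021 = 0.390.

0.390 Fe apfu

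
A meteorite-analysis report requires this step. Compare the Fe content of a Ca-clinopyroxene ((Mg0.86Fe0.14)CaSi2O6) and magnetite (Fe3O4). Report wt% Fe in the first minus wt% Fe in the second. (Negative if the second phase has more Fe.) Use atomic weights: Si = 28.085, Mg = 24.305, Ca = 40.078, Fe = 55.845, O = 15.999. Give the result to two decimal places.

M((Mg0.86Fe0.14)CaSi2O6) = 220.963 g/mol, so wt% Fe = 7.818/220.963 × 100 = 3.54%.
M(Fe3O4) = 231.531 g/mol, so wt% Fe = 167.535/231.531 × 100 = 72.36%.
3.54 − 72.36 = -68.82 pp.

-68.82 percentage points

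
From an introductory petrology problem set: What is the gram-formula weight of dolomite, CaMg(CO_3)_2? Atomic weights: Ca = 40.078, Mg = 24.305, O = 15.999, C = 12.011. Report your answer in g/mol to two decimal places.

M = 1(40.078) + 1(24.305) + 2(12.011) + 6(15.999)

184.40 g/mol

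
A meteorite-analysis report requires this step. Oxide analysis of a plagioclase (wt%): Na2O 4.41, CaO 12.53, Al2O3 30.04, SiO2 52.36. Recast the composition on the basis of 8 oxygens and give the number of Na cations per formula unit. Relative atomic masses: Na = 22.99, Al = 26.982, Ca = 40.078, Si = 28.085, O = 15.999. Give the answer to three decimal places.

0.390 Na apfu

4.41 wt% Na2O ÷ 61.979 g/mol = 0.07115 mol, giving 0.14230 Na and 0.07115 O.
12.53 wt% CaO ÷ 56.077 g/mol = 0.22344 mol, giving 0.22344 Ca and 0.22344 O.
30.04 wt% Al2O3 ÷ 101.961 g/mol = 0.29462 mol, giving 0.58924 Al and 0.88386 O.
52.36 wt% SiO2 ÷ 60.083 g/mol = 0.87146 mol, giving 0.87146 Si and 1.74292 O.
Oxygen sums to 2.92137; scaling by 8/2.92137 = 2.73844 puts the formula on 8 O.
Na: 0.14230 × 2.73844 = 0.390 atoms per formula unit.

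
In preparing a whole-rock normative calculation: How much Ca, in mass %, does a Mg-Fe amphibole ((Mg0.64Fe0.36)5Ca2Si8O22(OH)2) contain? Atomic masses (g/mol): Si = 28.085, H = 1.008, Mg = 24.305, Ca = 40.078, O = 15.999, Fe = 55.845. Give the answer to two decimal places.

Formula mass = 3.20×24.305 + 1.80×55.845 + 2×40.078 + 8×28.085 + 24×15.999 + 2×1.008 = 869.125 g/mol, of which 80.156 g is Ca.
So Ca makes up 80.156/869.125 = 0.0922 of the mass, i.e. 9.22%.

9.22 mass %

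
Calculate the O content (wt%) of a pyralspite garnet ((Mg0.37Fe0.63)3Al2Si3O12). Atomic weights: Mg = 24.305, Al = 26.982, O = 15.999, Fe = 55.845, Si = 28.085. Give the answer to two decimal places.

41.49 wt%

Formula mass = 1.11*24.305 + 1.89*55.845 + 2*26.982 + 3*28.085 + 12*15.999 = 462.733 g/mol, of which 191.988 g is O.
So O makes up 191.988/462.733 = 0.4149 of the mass, i.e. 41.49%.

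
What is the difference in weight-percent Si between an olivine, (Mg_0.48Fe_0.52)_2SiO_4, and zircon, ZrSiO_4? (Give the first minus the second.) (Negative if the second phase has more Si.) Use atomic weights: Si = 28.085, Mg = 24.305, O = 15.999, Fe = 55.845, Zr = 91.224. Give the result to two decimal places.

0.87 percentage points

First mineral: 28.085 g Si in 173.493 g formula = 16.19 wt% Si.
Second mineral: 28.085 g Si in 183.305 g formula = 15.32 wt% Si.
16.19% − 15.32% gives a difference of 0.87 percentage points.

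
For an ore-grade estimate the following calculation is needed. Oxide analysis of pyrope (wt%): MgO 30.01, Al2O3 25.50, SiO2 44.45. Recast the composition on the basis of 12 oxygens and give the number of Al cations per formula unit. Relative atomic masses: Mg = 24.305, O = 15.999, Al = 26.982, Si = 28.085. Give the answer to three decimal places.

2.018 Al apfu

MgO: 30.01/40.304 = 0.74459 mol → 0.74459 mol Mg, 0.74459 mol O.
Al2O3: 25.50/101.961 = 0.25010 mol → 0.50020 mol Al, 0.75030 mol O.
SiO2: 44.45/60.083 = 0.73981 mol → 0.73981 mol Si, 1.47962 mol O.
Total oxygen = 2.97451 mol. Normalization factor = 12/2.97451 = 4.03428.
Al per 12 O = 0.50020 × 4.03428 = 2.018.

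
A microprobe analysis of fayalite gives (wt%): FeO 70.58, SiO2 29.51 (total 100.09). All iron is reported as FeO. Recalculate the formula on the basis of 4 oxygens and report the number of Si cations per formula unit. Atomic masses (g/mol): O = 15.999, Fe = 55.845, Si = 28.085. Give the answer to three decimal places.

1.000 Si apfu

70.58 wt% FeO ÷ 71.844 g/mol = 0.98241 mol, giving 0.98241 Fe and 0.98241 O.
29.51 wt% SiO2 ÷ 60.083 g/mol = 0.49115 mol, giving 0.49115 Si and 0.98230 O.
Oxygen sums to 1.96471; scaling by 4/1.96471 = 2.03592 puts the formula on 4 O.
Si: 0.49115 × 2.03592 = 1.000 atoms per formula unit.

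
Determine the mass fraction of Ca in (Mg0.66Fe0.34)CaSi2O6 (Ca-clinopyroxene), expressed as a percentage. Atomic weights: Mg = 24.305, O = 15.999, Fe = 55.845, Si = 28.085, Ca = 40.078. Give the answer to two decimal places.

17.63 weight percent

M((Mg0.66Fe0.34)CaSi2O6) = 227.271 g/mol.
Ca contributes 1 × 40.078 = 40.078 g per mole.
40.078/227.271 = 0.1763 → 17.63%.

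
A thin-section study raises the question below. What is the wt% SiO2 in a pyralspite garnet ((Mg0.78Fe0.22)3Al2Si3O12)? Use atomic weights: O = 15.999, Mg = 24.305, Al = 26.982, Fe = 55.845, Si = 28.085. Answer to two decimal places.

42.52 wt%

Formula mass = 423.938 g/mol.
3 Si → 3.0000 mol SiO2 per formula unit; M(SiO2) = 60.083, so SiO2 mass = 180.249 g.
180.249/423.938 × 100 = 42.52 wt%.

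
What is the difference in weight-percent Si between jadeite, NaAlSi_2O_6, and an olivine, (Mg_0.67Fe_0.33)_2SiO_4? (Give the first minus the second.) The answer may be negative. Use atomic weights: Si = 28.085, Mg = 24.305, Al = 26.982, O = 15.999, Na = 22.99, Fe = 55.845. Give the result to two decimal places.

Si in NaAlSi_2O_6: molar mass 202.136 g/mol; 2×28.085 = 56.170 g → 27.79 wt%.
Si in (Mg_0.67Fe_0.33)_2SiO_4: molar mass 161.507 g/mol; 1×28.085 = 28.085 g → 17.39 wt%.
Difference = 27.79 − 17.39 = 10.40 percentage points.

10.40 percentage points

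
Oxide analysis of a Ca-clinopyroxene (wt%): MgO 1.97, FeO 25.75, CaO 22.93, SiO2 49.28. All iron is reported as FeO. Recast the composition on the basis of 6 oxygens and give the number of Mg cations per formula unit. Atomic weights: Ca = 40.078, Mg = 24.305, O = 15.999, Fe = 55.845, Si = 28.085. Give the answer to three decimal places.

0.119 Mg apfu

1.97 wt% MgO ÷ 40.304 g/mol = 0.04888 mol, giving 0.04888 Mg and 0.04888 O.
25.75 wt% FeO ÷ 71.844 g/mol = 0.35842 mol, giving 0.35842 Fe and 0.35842 O.
22.93 wt% CaO ÷ 56.077 g/mol = 0.40890 mol, giving 0.40890 Ca and 0.40890 O.
49.28 wt% SiO2 ÷ 60.083 g/mol = 0.82020 mol, giving 0.82020 Si and 1.64040 O.
Oxygen sums to 2.45660; scaling by 6/2.45660 = 2.44240 puts the formula on 6 O.
Mg: 0.04888 × 2.44240 = 0.119 atoms per formula unit.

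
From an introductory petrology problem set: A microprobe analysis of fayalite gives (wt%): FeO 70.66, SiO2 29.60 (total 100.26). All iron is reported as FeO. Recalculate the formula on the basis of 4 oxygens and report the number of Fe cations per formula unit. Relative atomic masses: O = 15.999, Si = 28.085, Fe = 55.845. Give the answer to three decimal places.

1.998 Fe apfu

70.66 wt% FeO ÷ 71.844 g/mol = 0.98352 mol, giving 0.98352 Fe and 0.98352 O.
29.60 wt% SiO2 ÷ 60.083 g/mol = 0.49265 mol, giving 0.49265 Si and 0.98530 O.
Oxygen sums to 1.96882; scaling by 4/1.96882 = 2.03167 puts the formula on 4 O.
Fe: 0.98352 × 2.03167 = 1.998 atoms per formula unit.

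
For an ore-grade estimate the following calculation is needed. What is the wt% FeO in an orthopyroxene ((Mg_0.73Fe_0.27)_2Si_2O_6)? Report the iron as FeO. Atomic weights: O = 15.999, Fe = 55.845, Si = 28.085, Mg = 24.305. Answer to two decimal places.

Formula mass = 217.806 g/mol.
0.54 Fe → 0.5400 mol FeO per formula unit; M(FeO) = 71.844, so FeO mass = 38.796 g.
38.796/217.806 × 100 = 17.81 wt%.

17.81 wt%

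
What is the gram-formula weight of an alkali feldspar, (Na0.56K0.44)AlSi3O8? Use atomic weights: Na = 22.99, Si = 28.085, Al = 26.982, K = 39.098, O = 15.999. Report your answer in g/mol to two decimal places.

The formula mass is the sum 0.56×22.99 + 0.44×39.098 + 1×26.982 + 3×28.085 + 8×15.999.

269.31 g/mol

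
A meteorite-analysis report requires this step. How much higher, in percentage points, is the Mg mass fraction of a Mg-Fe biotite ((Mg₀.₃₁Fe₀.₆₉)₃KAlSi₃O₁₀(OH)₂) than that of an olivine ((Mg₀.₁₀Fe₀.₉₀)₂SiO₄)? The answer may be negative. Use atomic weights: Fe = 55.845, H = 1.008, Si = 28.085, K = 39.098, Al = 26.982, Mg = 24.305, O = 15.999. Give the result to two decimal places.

2.22 percentage points

M((Mg₀.₃₁Fe₀.₆₉)₃KAlSi₃O₁₀(OH)₂) = 482.542 g/mol, so wt% Mg = 22.604/482.542 × 100 = 4.68%.
M((Mg₀.₁₀Fe₀.₉₀)₂SiO₄) = 197.463 g/mol, so wt% Mg = 4.861/197.463 × 100 = 2.46%.
4.68 − 2.46 = 2.22 pp.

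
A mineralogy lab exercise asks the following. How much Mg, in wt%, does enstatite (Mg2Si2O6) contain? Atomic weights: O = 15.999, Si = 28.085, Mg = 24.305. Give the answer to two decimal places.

Formula mass = 2·24.305 + 2·28.085 + 6·15.999 = 200.774 g/mol, of which 48.610 g is Mg.
So Mg makes up 48.610/200.774 = 0.2421 of the mass, i.e. 24.21%.

24.21 wt%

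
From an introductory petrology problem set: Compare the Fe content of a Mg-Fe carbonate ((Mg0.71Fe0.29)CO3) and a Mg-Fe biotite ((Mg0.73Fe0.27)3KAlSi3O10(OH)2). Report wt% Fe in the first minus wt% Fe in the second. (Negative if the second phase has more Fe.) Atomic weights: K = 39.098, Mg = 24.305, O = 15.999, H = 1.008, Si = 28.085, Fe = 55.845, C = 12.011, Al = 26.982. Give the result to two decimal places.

7.11 percentage points

First mineral: 16.195 g Fe in 93.460 g formula = 17.33 wt% Fe.
Second mineral: 45.234 g Fe in 442.801 g formula = 10.22 wt% Fe.
17.33% − 10.22% gives a difference of 7.11 percentage points.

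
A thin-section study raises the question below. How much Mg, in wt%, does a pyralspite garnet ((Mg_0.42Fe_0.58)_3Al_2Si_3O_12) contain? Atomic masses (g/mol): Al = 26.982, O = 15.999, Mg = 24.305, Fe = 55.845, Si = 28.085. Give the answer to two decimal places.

Formula mass = 1.26·24.305 + 1.74·55.845 + 2·26.982 + 3·28.085 + 12·15.999 = 458.002 g/mol, of which 30.624 g is Mg.
So Mg makes up 30.624/458.002 = 0.0669 of the mass, i.e. 6.69%.

6.69 wt%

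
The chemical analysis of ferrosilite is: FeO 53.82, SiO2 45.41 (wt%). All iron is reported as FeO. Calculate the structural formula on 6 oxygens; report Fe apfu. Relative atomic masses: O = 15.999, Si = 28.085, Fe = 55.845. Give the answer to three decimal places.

53.82 wt% FeO ÷ 71.844 g/mol = 0.74912 mol, giving 0.74912 Fe and 0.74912 O.
45.41 wt% SiO2 ÷ 60.083 g/mol = 0.75579 mol, giving 0.75579 Si and 1.51158 O.
Oxygen sums to 2.26070; scaling by 6/2.26070 = 2.65405 puts the formula on 6 O.
Fe: 0.74912 × 2.65405 = 1.988 atoms per formula unit.

1.988 Fe apfu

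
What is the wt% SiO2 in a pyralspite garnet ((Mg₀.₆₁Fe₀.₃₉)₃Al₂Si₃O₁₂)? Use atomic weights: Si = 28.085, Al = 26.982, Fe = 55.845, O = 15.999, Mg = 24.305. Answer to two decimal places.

40.96 wt%

M((Mg₀.₆₁Fe₀.₃₉)₃Al₂Si₃O₁₂) = 440.024 g/mol; M(SiO2) = 60.083 g/mol.
Moles SiO2 per formula unit = 3 Si ÷ 1 = 3.0000.
SiO2 fraction = (3.0000 × 60.083) / 440.024 = 180.249/440.024 = 0.4096.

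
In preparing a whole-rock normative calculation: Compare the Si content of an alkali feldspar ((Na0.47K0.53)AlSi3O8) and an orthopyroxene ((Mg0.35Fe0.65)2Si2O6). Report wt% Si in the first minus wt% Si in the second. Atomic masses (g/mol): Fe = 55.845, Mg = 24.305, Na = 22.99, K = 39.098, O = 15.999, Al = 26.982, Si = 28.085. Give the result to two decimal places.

7.89 percentage points

First mineral: 84.255 g Si in 270.756 g formula = 31.12 wt% Si.
Second mineral: 56.170 g Si in 241.776 g formula = 23.23 wt% Si.
31.12% − 23.23% gives a difference of 7.89 percentage points.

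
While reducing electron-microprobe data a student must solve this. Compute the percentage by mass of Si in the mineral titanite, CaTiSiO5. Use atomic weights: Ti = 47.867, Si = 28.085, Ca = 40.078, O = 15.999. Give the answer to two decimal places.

14.33 mass %

Formula mass = 1×40.078 + 1×47.867 + 1×28.085 + 5×15.999 = 196.025 g/mol, of which 28.085 g is Si.
So Si makes up 28.085/196.025 = 0.1433 of the mass, i.e. 14.33%.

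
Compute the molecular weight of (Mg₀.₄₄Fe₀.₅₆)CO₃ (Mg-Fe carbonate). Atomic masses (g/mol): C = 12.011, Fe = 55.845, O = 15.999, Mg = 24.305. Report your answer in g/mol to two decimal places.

The formula mass is the sum 0.44·24.305 + 0.56·55.845 + 1·12.011 + 3·15.999.

101.98 g/mol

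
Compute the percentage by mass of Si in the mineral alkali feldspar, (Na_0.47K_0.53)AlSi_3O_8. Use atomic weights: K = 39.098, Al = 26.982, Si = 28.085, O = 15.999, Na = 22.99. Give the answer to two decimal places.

31.12 wt%

M((Na_0.47K_0.53)AlSi_3O_8) = 270.756 g/mol.
Si contributes 3 × 28.085 = 84.255 g per mole.
84.255/270.756 = 0.3112 → 31.12%.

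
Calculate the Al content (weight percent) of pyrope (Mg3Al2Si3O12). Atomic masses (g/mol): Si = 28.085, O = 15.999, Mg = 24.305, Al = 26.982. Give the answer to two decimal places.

Molar mass of Mg3Al2Si3O12: 3×24.305 + 2×26.982 + 3×28.085 + 12×15.999 = 403.122 g/mol.
Mass of Al per formula unit: 2 × 26.982 = 53.964 g.
Weight fraction Al = 53.964 / 403.122 = 0.1339.

13.39 weight percent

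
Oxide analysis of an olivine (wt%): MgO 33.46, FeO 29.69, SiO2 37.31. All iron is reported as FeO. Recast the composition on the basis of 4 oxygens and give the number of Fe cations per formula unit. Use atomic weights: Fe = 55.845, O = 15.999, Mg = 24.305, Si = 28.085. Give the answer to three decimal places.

33.46 wt% MgO ÷ 40.304 g/mol = 0.83019 mol, giving 0.83019 Mg and 0.83019 O.
29.69 wt% FeO ÷ 71.844 g/mol = 0.41326 mol, giving 0.41326 Fe and 0.41326 O.
37.31 wt% SiO2 ÷ 60.083 g/mol = 0.62097 mol, giving 0.62097 Si and 1.24194 O.
Oxygen sums to 2.48539; scaling by 4/2.48539 = 1.60941 puts the formula on 4 O.
Fe: 0.41326 × 1.60941 = 0.665 atoms per formula unit.

0.665 Fe apfu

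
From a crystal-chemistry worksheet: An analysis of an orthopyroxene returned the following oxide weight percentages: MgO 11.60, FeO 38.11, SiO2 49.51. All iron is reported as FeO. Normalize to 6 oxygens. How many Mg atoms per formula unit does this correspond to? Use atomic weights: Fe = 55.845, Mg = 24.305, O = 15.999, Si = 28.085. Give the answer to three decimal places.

0.700 Mg apfu

MgO: 11.60/40.304 = 0.28781 mol → 0.28781 mol Mg, 0.28781 mol O.
FeO: 38.11/71.844 = 0.53045 mol → 0.53045 mol Fe, 0.53045 mol O.
SiO2: 49.51/60.083 = 0.82403 mol → 0.82403 mol Si, 1.64806 mol O.
Total oxygen = 2.46632 mol. Normalization factor = 6/2.46632 = 2.43277.
Mg per 6 O = 0.28781 × 2.43277 = 0.700.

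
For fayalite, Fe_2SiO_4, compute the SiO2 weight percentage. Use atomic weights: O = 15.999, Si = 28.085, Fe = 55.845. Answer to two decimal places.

29.49 wt%

Molar mass of Fe_2SiO_4 = 2·55.845 + 1·28.085 + 4·15.999 = 203.771 g/mol.
Each formula unit contains 1 Si, equivalent to 1/1 = 1.0000 mol SiO2.
M(SiO2) = 1×28.085 + 2×15.999 = 60.083 g/mol.
Mass of SiO2 per formula unit = 1.0000 × 60.083 = 60.083 g.
SiO2 wt% = 60.083 / 203.771 × 100 = 29.49%.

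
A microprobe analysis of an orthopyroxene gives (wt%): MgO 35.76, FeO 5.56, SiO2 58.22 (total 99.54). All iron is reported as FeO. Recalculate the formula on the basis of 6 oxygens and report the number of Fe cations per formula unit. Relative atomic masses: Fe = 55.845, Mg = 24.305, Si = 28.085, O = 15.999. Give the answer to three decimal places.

MgO (M=40.304): mol = 0.88726; Mg = 0.88726, O = 0.88726.
FeO (M=71.844): mol = 0.07739; Fe = 0.07739, O = 0.07739.
SiO2 (M=60.083): mol = 0.96899; Si = 0.96899, O = 1.93798.
ΣO = 2.90263; factor = 6/ΣO = 2.06709.
Fe apfu = 0.07739 × 2.06709 = 0.160.

0.160 Fe apfu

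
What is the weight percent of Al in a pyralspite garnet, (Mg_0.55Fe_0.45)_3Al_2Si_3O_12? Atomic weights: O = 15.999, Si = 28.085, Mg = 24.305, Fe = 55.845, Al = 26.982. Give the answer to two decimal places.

M((Mg_0.55Fe_0.45)_3Al_2Si_3O_12) = 445.701 g/mol.
Al contributes 2 × 26.982 = 53.964 g per mole.
53.964/445.701 = 0.1211 → 12.11%.

12.11 weight percent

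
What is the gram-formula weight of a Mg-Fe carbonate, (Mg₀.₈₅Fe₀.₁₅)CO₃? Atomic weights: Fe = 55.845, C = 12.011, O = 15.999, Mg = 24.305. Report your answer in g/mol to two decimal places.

89.04 g/mol

The formula mass is the sum 0.85(24.305) + 0.15(55.845) + 1(12.011) + 3(15.999).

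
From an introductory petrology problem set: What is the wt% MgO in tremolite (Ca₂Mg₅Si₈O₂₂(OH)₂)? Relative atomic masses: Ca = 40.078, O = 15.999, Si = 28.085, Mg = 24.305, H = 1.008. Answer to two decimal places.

24.81 wt%

M(Ca₂Mg₅Si₈O₂₂(OH)₂) = 812.353 g/mol; M(MgO) = 40.304 g/mol.
Moles MgO per formula unit = 5 Mg ÷ 1 = 5.0000.
MgO fraction = (5.0000 × 40.304) / 812.353 = 201.520/812.353 = 0.2481.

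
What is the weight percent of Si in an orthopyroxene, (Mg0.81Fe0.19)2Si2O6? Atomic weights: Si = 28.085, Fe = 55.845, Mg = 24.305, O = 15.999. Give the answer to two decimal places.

M((Mg0.81Fe0.19)2Si2O6) = 212.759 g/mol.
Si contributes 2 × 28.085 = 56.170 g per mole.
56.170/212.759 = 0.2640 → 26.40%.

26.40 mass %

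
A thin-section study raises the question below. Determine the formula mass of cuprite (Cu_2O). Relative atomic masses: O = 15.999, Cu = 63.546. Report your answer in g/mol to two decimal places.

143.09 g/mol

Cu: 2 × 63.546 = 127.0920
O: 1 × 15.999 = 15.9990
Summing the contributions gives the formula mass.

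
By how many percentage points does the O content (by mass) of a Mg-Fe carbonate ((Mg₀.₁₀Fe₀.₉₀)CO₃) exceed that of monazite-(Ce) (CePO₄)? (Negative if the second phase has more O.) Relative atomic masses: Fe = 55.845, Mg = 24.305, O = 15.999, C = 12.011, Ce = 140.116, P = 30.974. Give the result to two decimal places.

O in (Mg₀.₁₀Fe₀.₉₀)CO₃: molar mass 112.699 g/mol; 3×15.999 = 47.997 g → 42.59 wt%.
O in CePO₄: molar mass 235.086 g/mol; 4×15.999 = 63.996 g → 27.22 wt%.
Difference = 42.59 − 27.22 = 15.37 percentage points.

15.37 percentage points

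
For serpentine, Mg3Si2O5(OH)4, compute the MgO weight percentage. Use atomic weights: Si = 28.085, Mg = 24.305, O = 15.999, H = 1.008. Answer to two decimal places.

43.63 wt%

Formula mass = 277.108 g/mol.
3 Mg → 3.0000 mol MgO per formula unit; M(MgO) = 40.304, so MgO mass = 120.912 g.
120.912/277.108 × 100 = 43.63 wt%.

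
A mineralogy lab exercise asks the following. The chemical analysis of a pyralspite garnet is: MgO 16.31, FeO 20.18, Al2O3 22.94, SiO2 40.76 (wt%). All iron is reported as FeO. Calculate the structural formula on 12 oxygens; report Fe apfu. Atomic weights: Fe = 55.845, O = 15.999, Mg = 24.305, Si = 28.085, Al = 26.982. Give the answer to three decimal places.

MgO: 16.31/40.304 = 0.40467 mol → 0.40467 mol Mg, 0.40467 mol O.
FeO: 20.18/71.844 = 0.28089 mol → 0.28089 mol Fe, 0.28089 mol O.
Al2O3: 22.94/101.961 = 0.22499 mol → 0.44998 mol Al, 0.67497 mol O.
SiO2: 40.76/60.083 = 0.67839 mol → 0.67839 mol Si, 1.35678 mol O.
Total oxygen = 2.71731 mol. Normalization factor = 12/2.71731 = 4.41613.
Fe per 12 O = 0.28089 × 4.41613 = 1.240.

1.240 Fe apfu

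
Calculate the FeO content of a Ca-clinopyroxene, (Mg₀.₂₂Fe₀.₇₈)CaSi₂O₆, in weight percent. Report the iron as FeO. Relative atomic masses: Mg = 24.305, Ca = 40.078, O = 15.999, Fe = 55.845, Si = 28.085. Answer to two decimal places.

23.24 wt%

Formula mass = 241.148 g/mol.
0.78 Fe → 0.7800 mol FeO per formula unit; M(FeO) = 71.844, so FeO mass = 56.038 g.
56.038/241.148 × 100 = 23.24 wt%.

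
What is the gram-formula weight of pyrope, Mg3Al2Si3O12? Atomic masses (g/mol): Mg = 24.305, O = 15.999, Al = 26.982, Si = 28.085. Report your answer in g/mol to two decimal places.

403.12 g/mol

Mg: 3 × 24.305 = 72.9150
Al: 2 × 26.982 = 53.9640
Si: 3 × 28.085 = 84.2550
O: 12 × 15.999 = 191.9880
Summing the contributions gives the formula mass.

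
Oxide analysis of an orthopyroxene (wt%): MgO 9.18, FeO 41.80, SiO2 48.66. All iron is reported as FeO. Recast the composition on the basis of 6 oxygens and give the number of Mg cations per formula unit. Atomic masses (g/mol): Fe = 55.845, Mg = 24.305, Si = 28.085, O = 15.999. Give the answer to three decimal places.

MgO (M=40.304): mol = 0.22777; Mg = 0.22777, O = 0.22777.
FeO (M=71.844): mol = 0.58182; Fe = 0.58182, O = 0.58182.
SiO2 (M=60.083): mol = 0.80988; Si = 0.80988, O = 1.61976.
ΣO = 2.42935; factor = 6/ΣO = 2.46980.
Mg apfu = 0.22777 × 2.46980 = 0.563.

0.563 Mg apfu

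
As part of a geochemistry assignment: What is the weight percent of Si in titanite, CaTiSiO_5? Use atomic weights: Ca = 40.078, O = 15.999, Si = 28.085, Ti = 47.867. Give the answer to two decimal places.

Formula mass = 1×40.078 + 1×47.867 + 1×28.085 + 5×15.999 = 196.025 g/mol, of which 28.085 g is Si.
So Si makes up 28.085/196.025 = 0.1433 of the mass, i.e. 14.33%.

14.33 wt%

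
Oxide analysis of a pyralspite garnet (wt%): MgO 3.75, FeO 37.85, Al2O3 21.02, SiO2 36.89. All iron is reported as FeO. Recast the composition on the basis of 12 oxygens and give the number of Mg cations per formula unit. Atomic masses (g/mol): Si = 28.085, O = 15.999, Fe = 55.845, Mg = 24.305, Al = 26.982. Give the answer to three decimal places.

0.453 Mg apfu

3.75 wt% MgO ÷ 40.304 g/mol = 0.09304 mol, giving 0.09304 Mg and 0.09304 O.
37.85 wt% FeO ÷ 71.844 g/mol = 0.52684 mol, giving 0.52684 Fe and 0.52684 O.
21.02 wt% Al2O3 ÷ 101.961 g/mol = 0.20616 mol, giving 0.41232 Al and 0.61848 O.
36.89 wt% SiO2 ÷ 60.083 g/mol = 0.61398 mol, giving 0.61398 Si and 1.22796 O.
Oxygen sums to 2.46632; scaling by 12/2.46632 = 4.86555 puts the formula on 12 O.
Mg: 0.09304 × 4.86555 = 0.453 atoms per formula unit.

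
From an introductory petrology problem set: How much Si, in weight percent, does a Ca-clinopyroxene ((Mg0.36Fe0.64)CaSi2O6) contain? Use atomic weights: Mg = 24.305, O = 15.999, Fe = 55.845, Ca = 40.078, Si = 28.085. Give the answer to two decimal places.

23.73 weight percent

M((Mg0.36Fe0.64)CaSi2O6) = 236.733 g/mol.
Si contributes 2 × 28.085 = 56.170 g per mole.
56.170/236.733 = 0.2373 → 23.73%.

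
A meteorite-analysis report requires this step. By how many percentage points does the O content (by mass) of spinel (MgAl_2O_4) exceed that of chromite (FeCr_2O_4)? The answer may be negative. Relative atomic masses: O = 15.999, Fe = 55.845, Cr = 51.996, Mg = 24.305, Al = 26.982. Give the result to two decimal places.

16.39 percentage points

O in MgAl_2O_4: molar mass 142.265 g/mol; 4×15.999 = 63.996 g → 44.98 wt%.
O in FeCr_2O_4: molar mass 223.833 g/mol; 4×15.999 = 63.996 g → 28.59 wt%.
Difference = 44.98 − 28.59 = 16.39 percentage points.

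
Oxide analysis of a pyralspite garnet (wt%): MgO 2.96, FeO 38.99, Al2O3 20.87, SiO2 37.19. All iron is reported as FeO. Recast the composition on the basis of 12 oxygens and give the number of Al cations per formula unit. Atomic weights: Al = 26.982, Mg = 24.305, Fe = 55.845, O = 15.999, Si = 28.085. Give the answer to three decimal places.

1.990 Al apfu

MgO: 2.96/40.304 = 0.07344 mol → 0.07344 mol Mg, 0.07344 mol O.
FeO: 38.99/71.844 = 0.54270 mol → 0.54270 mol Fe, 0.54270 mol O.
Al2O3: 20.87/101.961 = 0.20469 mol → 0.40938 mol Al, 0.61407 mol O.
SiO2: 37.19/60.083 = 0.61898 mol → 0.61898 mol Si, 1.23796 mol O.
Total oxygen = 2.46817 mol. Normalization factor = 12/2.46817 = 4.86190.
Al per 12 O = 0.40938 × 4.86190 = 1.990.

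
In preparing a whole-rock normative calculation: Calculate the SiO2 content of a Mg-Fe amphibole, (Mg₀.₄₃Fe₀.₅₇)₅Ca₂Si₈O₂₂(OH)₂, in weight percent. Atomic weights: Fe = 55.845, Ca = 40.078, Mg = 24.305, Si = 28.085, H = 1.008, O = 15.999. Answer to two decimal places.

Molar mass of (Mg₀.₄₃Fe₀.₅₇)₅Ca₂Si₈O₂₂(OH)₂ = 2.15·24.305 + 2.85·55.845 + 2·40.078 + 8·28.085 + 24·15.999 + 2·1.008 = 902.242 g/mol.
Each formula unit contains 8 Si, equivalent to 8/1 = 8.0000 mol SiO2.
M(SiO2) = 1×28.085 + 2×15.999 = 60.083 g/mol.
Mass of SiO2 per formula unit = 8.0000 × 60.083 = 480.664 g.
SiO2 wt% = 480.664 / 902.242 × 100 = 53.27%.

53.27 wt%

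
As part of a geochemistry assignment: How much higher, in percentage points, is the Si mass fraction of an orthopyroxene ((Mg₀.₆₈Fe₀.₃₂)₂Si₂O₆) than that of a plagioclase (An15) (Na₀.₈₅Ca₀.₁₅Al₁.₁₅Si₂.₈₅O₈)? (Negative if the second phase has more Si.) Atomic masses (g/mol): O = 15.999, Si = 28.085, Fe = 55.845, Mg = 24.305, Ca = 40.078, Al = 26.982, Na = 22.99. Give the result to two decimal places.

-4.83 percentage points

First mineral: 56.170 g Si in 220.960 g formula = 25.42 wt% Si.
Second mineral: 80.042 g Si in 264.617 g formula = 30.25 wt% Si.
25.42% − 30.25% gives a difference of -4.83 percentage points.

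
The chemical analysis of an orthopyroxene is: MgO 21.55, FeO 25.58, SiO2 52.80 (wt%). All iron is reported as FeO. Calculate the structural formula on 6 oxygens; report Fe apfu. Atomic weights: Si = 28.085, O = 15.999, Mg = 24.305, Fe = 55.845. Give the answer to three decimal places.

0.807 Fe apfu

21.55 wt% MgO ÷ 40.304 g/mol = 0.53469 mol, giving 0.53469 Mg and 0.53469 O.
25.58 wt% FeO ÷ 71.844 g/mol = 0.35605 mol, giving 0.35605 Fe and 0.35605 O.
52.80 wt% SiO2 ÷ 60.083 g/mol = 0.87878 mol, giving 0.87878 Si and 1.75756 O.
Oxygen sums to 2.64830; scaling by 6/2.64830 = 2.26560 puts the formula on 6 O.
Fe: 0.35605 × 2.26560 = 0.807 atoms per formula unit.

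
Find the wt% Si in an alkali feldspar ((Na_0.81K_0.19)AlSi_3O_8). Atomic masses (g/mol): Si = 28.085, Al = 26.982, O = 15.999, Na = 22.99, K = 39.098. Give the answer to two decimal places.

31.76 weight percent

Molar mass of (Na_0.81K_0.19)AlSi_3O_8: 0.81×22.99 + 0.19×39.098 + 1×26.982 + 3×28.085 + 8×15.999 = 265.280 g/mol.
Mass of Si per formula unit: 3 × 28.085 = 84.255 g.
Weight fraction Si = 84.255 / 265.280 = 0.3176.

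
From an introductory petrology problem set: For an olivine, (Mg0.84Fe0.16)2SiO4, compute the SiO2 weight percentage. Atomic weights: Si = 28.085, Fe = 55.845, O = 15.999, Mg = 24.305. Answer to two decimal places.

Molar mass of (Mg0.84Fe0.16)2SiO4 = 1.68*24.305 + 0.32*55.845 + 1*28.085 + 4*15.999 = 150.784 g/mol.
Each formula unit contains 1 Si, equivalent to 1/1 = 1.0000 mol SiO2.
M(SiO2) = 1×28.085 + 2×15.999 = 60.083 g/mol.
Mass of SiO2 per formula unit = 1.0000 × 60.083 = 60.083 g.
SiO2 wt% = 60.083 / 150.784 × 100 = 39.85%.

39.85 wt%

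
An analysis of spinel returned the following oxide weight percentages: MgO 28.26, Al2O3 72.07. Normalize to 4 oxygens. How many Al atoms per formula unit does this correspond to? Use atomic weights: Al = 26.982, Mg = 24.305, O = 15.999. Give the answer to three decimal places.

2.004 Al apfu

MgO (M=40.304): mol = 0.70117; Mg = 0.70117, O = 0.70117.
Al2O3 (M=101.961): mol = 0.70684; Al = 1.41368, O = 2.12052.
ΣO = 2.82169; factor = 4/ΣO = 1.41759.
Al apfu = 1.41368 × 1.41759 = 2.004.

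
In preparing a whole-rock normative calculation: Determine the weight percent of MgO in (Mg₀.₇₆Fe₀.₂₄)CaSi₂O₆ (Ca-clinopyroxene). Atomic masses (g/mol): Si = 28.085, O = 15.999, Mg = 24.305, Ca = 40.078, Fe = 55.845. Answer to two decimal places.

Formula mass = 224.117 g/mol.
0.76 Mg → 0.7600 mol MgO per formula unit; M(MgO) = 40.304, so MgO mass = 30.631 g.
30.631/224.117 × 100 = 13.67 wt%.

13.67 wt%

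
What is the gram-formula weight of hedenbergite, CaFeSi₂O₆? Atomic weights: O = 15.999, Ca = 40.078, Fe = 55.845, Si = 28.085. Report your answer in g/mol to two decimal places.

M = 1×40.078 + 1×55.845 + 2×28.085 + 6×15.999

248.09 g/mol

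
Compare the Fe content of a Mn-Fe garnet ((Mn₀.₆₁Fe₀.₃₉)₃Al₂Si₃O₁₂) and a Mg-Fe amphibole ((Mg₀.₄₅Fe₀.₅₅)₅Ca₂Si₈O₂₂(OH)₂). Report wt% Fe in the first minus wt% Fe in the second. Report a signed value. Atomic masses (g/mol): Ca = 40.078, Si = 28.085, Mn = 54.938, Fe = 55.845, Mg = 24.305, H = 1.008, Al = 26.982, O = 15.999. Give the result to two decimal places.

M((Mn₀.₆₁Fe₀.₃₉)₃Al₂Si₃O₁₂) = 496.082 g/mol, so wt% Fe = 65.339/496.082 × 100 = 13.17%.
M((Mg₀.₄₅Fe₀.₅₅)₅Ca₂Si₈O₂₂(OH)₂) = 899.088 g/mol, so wt% Fe = 153.574/899.088 × 100 = 17.08%.
13.17 − 17.08 = -3.91 pp.

-3.91 percentage points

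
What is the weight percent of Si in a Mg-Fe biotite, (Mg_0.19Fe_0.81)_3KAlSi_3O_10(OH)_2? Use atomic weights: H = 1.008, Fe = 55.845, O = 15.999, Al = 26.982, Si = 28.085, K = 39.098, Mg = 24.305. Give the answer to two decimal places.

Molar mass of (Mg_0.19Fe_0.81)_3KAlSi_3O_10(OH)_2: 0.57*24.305 + 2.43*55.845 + 1*39.098 + 1*26.982 + 3*28.085 + 12*15.999 + 2*1.008 = 493.896 g/mol.
Mass of Si per formula unit: 3 × 28.085 = 84.255 g.
Weight fraction Si = 84.255 / 493.896 = 0.1706.

17.06 wt%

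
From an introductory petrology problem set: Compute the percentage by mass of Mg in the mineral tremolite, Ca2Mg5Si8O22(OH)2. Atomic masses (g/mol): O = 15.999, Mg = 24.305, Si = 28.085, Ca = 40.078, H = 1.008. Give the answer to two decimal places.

14.96 weight percent

Molar mass of Ca2Mg5Si8O22(OH)2: 2×40.078 + 5×24.305 + 8×28.085 + 24×15.999 + 2×1.008 = 812.353 g/mol.
Mass of Mg per formula unit: 5 × 24.305 = 121.525 g.
Weight fraction Mg = 121.525 / 812.353 = 0.1496.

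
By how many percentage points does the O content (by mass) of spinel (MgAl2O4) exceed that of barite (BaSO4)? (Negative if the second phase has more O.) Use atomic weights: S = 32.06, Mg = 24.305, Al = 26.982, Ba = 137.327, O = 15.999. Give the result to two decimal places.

O in MgAl2O4: molar mass 142.265 g/mol; 4×15.999 = 63.996 g → 44.98 wt%.
O in BaSO4: molar mass 233.383 g/mol; 4×15.999 = 63.996 g → 27.42 wt%.
Difference = 44.98 − 27.42 = 17.56 percentage points.

17.56 percentage points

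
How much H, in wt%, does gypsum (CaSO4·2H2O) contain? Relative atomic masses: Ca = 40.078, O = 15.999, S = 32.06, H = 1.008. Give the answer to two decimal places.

M(CaSO4·2H2O) = 172.164 g/mol.
H contributes 4 × 1.008 = 4.032 g per mole.
4.032/172.164 = 0.0234 → 2.34%.

2.34 wt%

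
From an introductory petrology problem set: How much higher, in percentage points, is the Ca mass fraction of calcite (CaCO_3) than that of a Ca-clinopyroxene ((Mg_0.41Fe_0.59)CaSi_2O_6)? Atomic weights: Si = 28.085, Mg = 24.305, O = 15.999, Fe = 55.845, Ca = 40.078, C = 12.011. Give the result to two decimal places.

23.00 percentage points

M(CaCO_3) = 100.086 g/mol, so wt% Ca = 40.078/100.086 × 100 = 40.04%.
M((Mg_0.41Fe_0.59)CaSi_2O_6) = 235.156 g/mol, so wt% Ca = 40.078/235.156 × 100 = 17.04%.
40.04 − 17.04 = 23.00 pp.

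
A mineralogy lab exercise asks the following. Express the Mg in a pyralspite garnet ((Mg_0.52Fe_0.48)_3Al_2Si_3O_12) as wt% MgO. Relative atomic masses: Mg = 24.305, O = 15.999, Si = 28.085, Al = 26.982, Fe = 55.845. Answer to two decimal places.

14.02 wt%

Formula mass = 448.540 g/mol.
1.56 Mg → 1.5600 mol MgO per formula unit; M(MgO) = 40.304, so MgO mass = 62.874 g.
62.874/448.540 × 100 = 14.02 wt%.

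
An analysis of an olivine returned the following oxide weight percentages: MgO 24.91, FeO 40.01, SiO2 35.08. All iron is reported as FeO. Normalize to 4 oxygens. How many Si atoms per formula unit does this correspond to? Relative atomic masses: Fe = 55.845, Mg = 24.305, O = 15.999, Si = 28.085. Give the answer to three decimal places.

0.997 Si apfu

MgO (M=40.304): mol = 0.61805; Mg = 0.61805, O = 0.61805.
FeO (M=71.844): mol = 0.55690; Fe = 0.55690, O = 0.55690.
SiO2 (M=60.083): mol = 0.58386; Si = 0.58386, O = 1.16772.
ΣO = 2.34267; factor = 4/ΣO = 1.70745.
Si apfu = 0.58386 × 1.70745 = 0.997.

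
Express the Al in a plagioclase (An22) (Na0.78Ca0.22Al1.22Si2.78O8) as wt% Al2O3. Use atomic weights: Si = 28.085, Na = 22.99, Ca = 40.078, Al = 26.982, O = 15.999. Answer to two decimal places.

Formula mass = 265.736 g/mol.
1.22 Al → 0.6100 mol Al2O3 per formula unit; M(Al2O3) = 101.961, so Al2O3 mass = 62.196 g.
62.196/265.736 × 100 = 23.41 wt%.

23.41 wt%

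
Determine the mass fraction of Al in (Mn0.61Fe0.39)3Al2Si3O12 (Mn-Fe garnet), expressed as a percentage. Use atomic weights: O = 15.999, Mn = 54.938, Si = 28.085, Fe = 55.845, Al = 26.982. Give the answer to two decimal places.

Molar mass of (Mn0.61Fe0.39)3Al2Si3O12: 1.83·54.938 + 1.17·55.845 + 2·26.982 + 3·28.085 + 12·15.999 = 496.082 g/mol.
Mass of Al per formula unit: 2 × 26.982 = 53.964 g.
Weight fraction Al = 53.964 / 496.082 = 0.1088.

10.88 weight percent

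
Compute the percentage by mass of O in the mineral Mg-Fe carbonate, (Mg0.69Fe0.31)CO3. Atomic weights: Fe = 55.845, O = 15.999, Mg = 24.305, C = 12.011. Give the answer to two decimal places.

51.01 wt%

Formula mass = 0.69·24.305 + 0.31·55.845 + 1·12.011 + 3·15.999 = 94.090 g/mol, of which 47.997 g is O.
So O makes up 47.997/94.090 = 0.5101 of the mass, i.e. 51.01%.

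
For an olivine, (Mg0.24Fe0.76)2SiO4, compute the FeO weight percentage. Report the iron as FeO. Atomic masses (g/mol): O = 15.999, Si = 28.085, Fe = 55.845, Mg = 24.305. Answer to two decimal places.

M((Mg0.24Fe0.76)2SiO4) = 188.632 g/mol; M(FeO) = 71.844 g/mol.
Moles FeO per formula unit = 1.52 Fe ÷ 1 = 1.5200.
FeO fraction = (1.5200 × 71.844) / 188.632 = 109.203/188.632 = 0.5789.

57.89 wt%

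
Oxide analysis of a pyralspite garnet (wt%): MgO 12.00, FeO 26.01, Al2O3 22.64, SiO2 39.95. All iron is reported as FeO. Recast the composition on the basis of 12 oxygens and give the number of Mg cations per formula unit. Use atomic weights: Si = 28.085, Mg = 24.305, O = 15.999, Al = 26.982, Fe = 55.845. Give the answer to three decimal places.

MgO: 12.00/40.304 = 0.29774 mol → 0.29774 mol Mg, 0.29774 mol O.
FeO: 26.01/71.844 = 0.36203 mol → 0.36203 mol Fe, 0.36203 mol O.
Al2O3: 22.64/101.961 = 0.22205 mol → 0.44410 mol Al, 0.66615 mol O.
SiO2: 39.95/60.083 = 0.66491 mol → 0.66491 mol Si, 1.32982 mol O.
Total oxygen = 2.65574 mol. Normalization factor = 12/2.65574 = 4.51851.
Mg per 12 O = 0.29774 × 4.51851 = 1.345.

1.345 Mg apfu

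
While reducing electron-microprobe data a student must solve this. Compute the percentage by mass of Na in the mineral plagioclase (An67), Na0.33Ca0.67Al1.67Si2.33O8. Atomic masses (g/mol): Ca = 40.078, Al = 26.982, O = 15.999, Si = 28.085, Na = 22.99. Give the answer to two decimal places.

Molar mass of Na0.33Ca0.67Al1.67Si2.33O8: 0.33·22.99 + 0.67·40.078 + 1.67·26.982 + 2.33·28.085 + 8·15.999 = 272.929 g/mol.
Mass of Na per formula unit: 0.33 × 22.99 = 7.587 g.
Weight fraction Na = 7.587 / 272.929 = 0.0278.

2.78 mass %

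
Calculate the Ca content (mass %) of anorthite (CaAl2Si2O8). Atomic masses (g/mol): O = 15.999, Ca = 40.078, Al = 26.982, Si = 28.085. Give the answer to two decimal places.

Molar mass of CaAl2Si2O8: 1*40.078 + 2*26.982 + 2*28.085 + 8*15.999 = 278.204 g/mol.
Mass of Ca per formula unit: 1 × 40.078 = 40.078 g.
Weight fraction Ca = 40.078 / 278.204 = 0.1441.

14.41 mass %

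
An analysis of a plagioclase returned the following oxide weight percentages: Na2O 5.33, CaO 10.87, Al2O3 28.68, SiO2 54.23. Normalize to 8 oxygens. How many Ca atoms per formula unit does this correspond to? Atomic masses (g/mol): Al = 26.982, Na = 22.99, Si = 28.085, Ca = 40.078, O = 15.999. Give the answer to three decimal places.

0.529 Ca apfu

Na2O (M=61.979): mol = 0.08600; Na = 0.17200, O = 0.08600.
CaO (M=56.077): mol = 0.19384; Ca = 0.19384, O = 0.19384.
Al2O3 (M=101.961): mol = 0.28128; Al = 0.56256, O = 0.84384.
SiO2 (M=60.083): mol = 0.90258; Si = 0.90258, O = 1.80516.
ΣO = 2.92884; factor = 8/ΣO = 2.73146.
Ca apfu = 0.19384 × 2.73146 = 0.529.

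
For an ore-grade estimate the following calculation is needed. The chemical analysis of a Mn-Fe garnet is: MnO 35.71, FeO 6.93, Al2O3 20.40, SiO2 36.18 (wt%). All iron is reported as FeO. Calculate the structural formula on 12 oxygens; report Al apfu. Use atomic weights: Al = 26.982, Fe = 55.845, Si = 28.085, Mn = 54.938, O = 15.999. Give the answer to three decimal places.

MnO: 35.71/70.937 = 0.50340 mol → 0.50340 mol Mn, 0.50340 mol O.
FeO: 6.93/71.844 = 0.09646 mol → 0.09646 mol Fe, 0.09646 mol O.
Al2O3: 20.40/101.961 = 0.20008 mol → 0.40016 mol Al, 0.60024 mol O.
SiO2: 36.18/60.083 = 0.60217 mol → 0.60217 mol Si, 1.20434 mol O.
Total oxygen = 2.40444 mol. Normalization factor = 12/2.40444 = 4.99077.
Al per 12 O = 0.40016 × 4.99077 = 1.997.

1.997 Al apfu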